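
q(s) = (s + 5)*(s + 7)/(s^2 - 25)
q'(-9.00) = -0.06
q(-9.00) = 0.14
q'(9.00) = -0.75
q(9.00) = 4.00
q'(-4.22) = -0.14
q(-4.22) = -0.30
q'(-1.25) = -0.31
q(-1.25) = -0.92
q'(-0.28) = -0.43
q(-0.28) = -1.27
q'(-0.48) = -0.40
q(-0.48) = -1.19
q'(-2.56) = -0.21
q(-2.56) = -0.59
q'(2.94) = -2.83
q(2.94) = -4.83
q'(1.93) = -1.27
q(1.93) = -2.91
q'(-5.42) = -0.11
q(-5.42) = -0.15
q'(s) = -2*s*(s + 5)*(s + 7)/(s^2 - 25)^2 + (s + 5)/(s^2 - 25) + (s + 7)/(s^2 - 25) = -12/(s^2 - 10*s + 25)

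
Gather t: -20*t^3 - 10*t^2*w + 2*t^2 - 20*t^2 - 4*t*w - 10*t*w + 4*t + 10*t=-20*t^3 + t^2*(-10*w - 18) + t*(14 - 14*w)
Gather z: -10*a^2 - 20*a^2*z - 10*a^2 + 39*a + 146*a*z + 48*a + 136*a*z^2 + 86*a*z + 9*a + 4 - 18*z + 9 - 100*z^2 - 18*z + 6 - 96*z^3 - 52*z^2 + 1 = -20*a^2 + 96*a - 96*z^3 + z^2*(136*a - 152) + z*(-20*a^2 + 232*a - 36) + 20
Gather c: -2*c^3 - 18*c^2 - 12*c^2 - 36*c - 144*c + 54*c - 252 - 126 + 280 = -2*c^3 - 30*c^2 - 126*c - 98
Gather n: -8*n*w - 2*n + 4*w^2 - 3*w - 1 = n*(-8*w - 2) + 4*w^2 - 3*w - 1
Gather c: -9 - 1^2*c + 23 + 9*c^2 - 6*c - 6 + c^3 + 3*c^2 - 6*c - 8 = c^3 + 12*c^2 - 13*c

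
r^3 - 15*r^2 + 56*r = r*(r - 8)*(r - 7)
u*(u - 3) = u^2 - 3*u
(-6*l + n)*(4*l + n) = -24*l^2 - 2*l*n + n^2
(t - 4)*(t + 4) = t^2 - 16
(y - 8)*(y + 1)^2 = y^3 - 6*y^2 - 15*y - 8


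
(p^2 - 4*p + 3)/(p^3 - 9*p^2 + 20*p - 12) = (p - 3)/(p^2 - 8*p + 12)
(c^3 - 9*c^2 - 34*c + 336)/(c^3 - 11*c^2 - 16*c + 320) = (c^2 - c - 42)/(c^2 - 3*c - 40)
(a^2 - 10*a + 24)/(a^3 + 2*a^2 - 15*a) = (a^2 - 10*a + 24)/(a*(a^2 + 2*a - 15))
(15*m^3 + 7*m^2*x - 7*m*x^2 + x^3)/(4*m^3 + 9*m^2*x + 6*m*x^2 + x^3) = (15*m^2 - 8*m*x + x^2)/(4*m^2 + 5*m*x + x^2)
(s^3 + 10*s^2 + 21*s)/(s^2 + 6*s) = (s^2 + 10*s + 21)/(s + 6)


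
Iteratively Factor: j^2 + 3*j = (j)*(j + 3)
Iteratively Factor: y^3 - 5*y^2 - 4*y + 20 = (y - 5)*(y^2 - 4) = (y - 5)*(y + 2)*(y - 2)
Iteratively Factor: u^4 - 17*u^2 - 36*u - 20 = (u + 2)*(u^3 - 2*u^2 - 13*u - 10) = (u + 1)*(u + 2)*(u^2 - 3*u - 10) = (u - 5)*(u + 1)*(u + 2)*(u + 2)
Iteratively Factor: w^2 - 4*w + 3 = (w - 1)*(w - 3)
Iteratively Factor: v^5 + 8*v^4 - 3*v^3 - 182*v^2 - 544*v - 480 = (v + 4)*(v^4 + 4*v^3 - 19*v^2 - 106*v - 120) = (v + 4)^2*(v^3 - 19*v - 30) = (v + 3)*(v + 4)^2*(v^2 - 3*v - 10) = (v + 2)*(v + 3)*(v + 4)^2*(v - 5)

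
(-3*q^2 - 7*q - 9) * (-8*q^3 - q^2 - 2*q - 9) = 24*q^5 + 59*q^4 + 85*q^3 + 50*q^2 + 81*q + 81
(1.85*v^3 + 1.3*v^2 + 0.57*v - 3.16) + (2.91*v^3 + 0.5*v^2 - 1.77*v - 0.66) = 4.76*v^3 + 1.8*v^2 - 1.2*v - 3.82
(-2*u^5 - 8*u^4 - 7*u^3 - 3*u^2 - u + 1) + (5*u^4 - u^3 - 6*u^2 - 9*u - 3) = -2*u^5 - 3*u^4 - 8*u^3 - 9*u^2 - 10*u - 2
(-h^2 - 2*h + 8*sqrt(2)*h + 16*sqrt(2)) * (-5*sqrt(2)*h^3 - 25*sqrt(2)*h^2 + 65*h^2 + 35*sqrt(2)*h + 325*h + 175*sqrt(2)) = 5*sqrt(2)*h^5 - 145*h^4 + 35*sqrt(2)*h^4 - 1015*h^3 + 535*sqrt(2)*h^3 - 890*h^2 + 3395*sqrt(2)*h^2 + 3920*h + 4850*sqrt(2)*h + 5600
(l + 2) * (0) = 0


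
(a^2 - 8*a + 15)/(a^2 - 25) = (a - 3)/(a + 5)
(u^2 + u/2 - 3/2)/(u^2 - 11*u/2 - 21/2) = (u - 1)/(u - 7)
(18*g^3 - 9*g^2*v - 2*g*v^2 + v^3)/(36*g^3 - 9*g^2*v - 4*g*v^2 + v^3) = (-2*g + v)/(-4*g + v)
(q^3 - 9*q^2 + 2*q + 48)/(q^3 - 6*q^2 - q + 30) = (q - 8)/(q - 5)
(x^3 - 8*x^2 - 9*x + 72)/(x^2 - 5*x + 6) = (x^2 - 5*x - 24)/(x - 2)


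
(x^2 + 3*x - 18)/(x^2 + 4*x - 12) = (x - 3)/(x - 2)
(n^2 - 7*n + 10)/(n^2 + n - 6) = (n - 5)/(n + 3)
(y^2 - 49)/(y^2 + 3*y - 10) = (y^2 - 49)/(y^2 + 3*y - 10)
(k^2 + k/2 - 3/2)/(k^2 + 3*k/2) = (k - 1)/k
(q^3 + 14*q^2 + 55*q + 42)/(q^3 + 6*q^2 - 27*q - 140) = (q^2 + 7*q + 6)/(q^2 - q - 20)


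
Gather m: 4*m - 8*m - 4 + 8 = 4 - 4*m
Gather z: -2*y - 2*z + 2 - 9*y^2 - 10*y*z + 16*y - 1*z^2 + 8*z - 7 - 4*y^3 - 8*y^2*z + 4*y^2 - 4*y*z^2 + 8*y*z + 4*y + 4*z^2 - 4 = -4*y^3 - 5*y^2 + 18*y + z^2*(3 - 4*y) + z*(-8*y^2 - 2*y + 6) - 9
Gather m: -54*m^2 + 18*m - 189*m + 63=-54*m^2 - 171*m + 63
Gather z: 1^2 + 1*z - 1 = z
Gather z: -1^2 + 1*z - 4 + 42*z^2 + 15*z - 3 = 42*z^2 + 16*z - 8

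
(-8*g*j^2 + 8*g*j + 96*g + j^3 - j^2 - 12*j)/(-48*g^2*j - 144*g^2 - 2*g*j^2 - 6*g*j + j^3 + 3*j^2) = (j - 4)/(6*g + j)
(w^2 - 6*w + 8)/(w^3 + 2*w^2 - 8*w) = (w - 4)/(w*(w + 4))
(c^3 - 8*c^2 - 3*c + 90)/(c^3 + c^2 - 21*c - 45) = (c - 6)/(c + 3)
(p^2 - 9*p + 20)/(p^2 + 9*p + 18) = (p^2 - 9*p + 20)/(p^2 + 9*p + 18)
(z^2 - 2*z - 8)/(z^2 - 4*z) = (z + 2)/z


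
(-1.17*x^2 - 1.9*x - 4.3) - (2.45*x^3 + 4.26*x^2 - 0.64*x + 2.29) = -2.45*x^3 - 5.43*x^2 - 1.26*x - 6.59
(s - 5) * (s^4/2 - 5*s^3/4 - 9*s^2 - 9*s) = s^5/2 - 15*s^4/4 - 11*s^3/4 + 36*s^2 + 45*s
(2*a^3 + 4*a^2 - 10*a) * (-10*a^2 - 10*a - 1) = -20*a^5 - 60*a^4 + 58*a^3 + 96*a^2 + 10*a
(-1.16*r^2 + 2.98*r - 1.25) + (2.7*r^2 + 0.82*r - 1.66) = 1.54*r^2 + 3.8*r - 2.91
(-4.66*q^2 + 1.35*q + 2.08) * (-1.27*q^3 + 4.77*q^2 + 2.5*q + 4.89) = 5.9182*q^5 - 23.9427*q^4 - 7.8521*q^3 - 9.4908*q^2 + 11.8015*q + 10.1712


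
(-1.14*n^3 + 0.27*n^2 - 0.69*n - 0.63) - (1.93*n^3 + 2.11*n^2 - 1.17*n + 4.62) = -3.07*n^3 - 1.84*n^2 + 0.48*n - 5.25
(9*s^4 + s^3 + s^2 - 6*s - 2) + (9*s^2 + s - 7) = 9*s^4 + s^3 + 10*s^2 - 5*s - 9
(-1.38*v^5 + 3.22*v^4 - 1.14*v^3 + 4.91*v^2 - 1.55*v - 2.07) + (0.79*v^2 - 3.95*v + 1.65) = -1.38*v^5 + 3.22*v^4 - 1.14*v^3 + 5.7*v^2 - 5.5*v - 0.42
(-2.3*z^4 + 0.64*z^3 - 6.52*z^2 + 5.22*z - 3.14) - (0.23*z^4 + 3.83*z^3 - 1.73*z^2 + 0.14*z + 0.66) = -2.53*z^4 - 3.19*z^3 - 4.79*z^2 + 5.08*z - 3.8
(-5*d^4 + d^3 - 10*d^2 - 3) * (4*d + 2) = -20*d^5 - 6*d^4 - 38*d^3 - 20*d^2 - 12*d - 6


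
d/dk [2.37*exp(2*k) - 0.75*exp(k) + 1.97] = (4.74*exp(k) - 0.75)*exp(k)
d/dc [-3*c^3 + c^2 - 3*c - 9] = -9*c^2 + 2*c - 3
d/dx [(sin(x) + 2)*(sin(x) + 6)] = 2*(sin(x) + 4)*cos(x)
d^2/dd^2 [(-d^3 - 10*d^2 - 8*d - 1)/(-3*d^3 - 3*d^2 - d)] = 2*(81*d^6 + 207*d^5 + 180*d^4 + 91*d^3 + 36*d^2 + 9*d + 1)/(d^3*(27*d^6 + 81*d^5 + 108*d^4 + 81*d^3 + 36*d^2 + 9*d + 1))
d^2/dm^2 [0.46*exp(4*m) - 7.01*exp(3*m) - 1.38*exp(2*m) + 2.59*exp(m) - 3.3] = (7.36*exp(3*m) - 63.09*exp(2*m) - 5.52*exp(m) + 2.59)*exp(m)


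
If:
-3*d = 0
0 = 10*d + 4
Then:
No Solution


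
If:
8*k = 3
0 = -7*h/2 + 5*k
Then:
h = 15/28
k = 3/8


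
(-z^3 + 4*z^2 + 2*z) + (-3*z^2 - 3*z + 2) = -z^3 + z^2 - z + 2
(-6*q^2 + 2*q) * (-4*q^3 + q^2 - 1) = 24*q^5 - 14*q^4 + 2*q^3 + 6*q^2 - 2*q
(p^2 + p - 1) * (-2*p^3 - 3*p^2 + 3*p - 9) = -2*p^5 - 5*p^4 + 2*p^3 - 3*p^2 - 12*p + 9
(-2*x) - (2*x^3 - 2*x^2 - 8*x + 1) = -2*x^3 + 2*x^2 + 6*x - 1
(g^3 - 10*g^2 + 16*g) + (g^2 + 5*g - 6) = g^3 - 9*g^2 + 21*g - 6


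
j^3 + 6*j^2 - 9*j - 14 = (j - 2)*(j + 1)*(j + 7)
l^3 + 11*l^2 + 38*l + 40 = (l + 2)*(l + 4)*(l + 5)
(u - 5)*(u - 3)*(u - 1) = u^3 - 9*u^2 + 23*u - 15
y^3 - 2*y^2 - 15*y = y*(y - 5)*(y + 3)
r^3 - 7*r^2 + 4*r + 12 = (r - 6)*(r - 2)*(r + 1)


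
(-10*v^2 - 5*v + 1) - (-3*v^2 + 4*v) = -7*v^2 - 9*v + 1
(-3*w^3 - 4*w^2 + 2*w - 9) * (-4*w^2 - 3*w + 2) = 12*w^5 + 25*w^4 - 2*w^3 + 22*w^2 + 31*w - 18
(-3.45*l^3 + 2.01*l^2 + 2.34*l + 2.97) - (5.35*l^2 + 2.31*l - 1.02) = -3.45*l^3 - 3.34*l^2 + 0.0299999999999998*l + 3.99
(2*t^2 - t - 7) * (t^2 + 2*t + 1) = 2*t^4 + 3*t^3 - 7*t^2 - 15*t - 7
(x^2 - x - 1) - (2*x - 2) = x^2 - 3*x + 1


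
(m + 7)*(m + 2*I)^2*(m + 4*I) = m^4 + 7*m^3 + 8*I*m^3 - 20*m^2 + 56*I*m^2 - 140*m - 16*I*m - 112*I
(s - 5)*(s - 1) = s^2 - 6*s + 5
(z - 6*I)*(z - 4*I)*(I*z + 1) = I*z^3 + 11*z^2 - 34*I*z - 24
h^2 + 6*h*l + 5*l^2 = (h + l)*(h + 5*l)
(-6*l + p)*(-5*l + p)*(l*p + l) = 30*l^3*p + 30*l^3 - 11*l^2*p^2 - 11*l^2*p + l*p^3 + l*p^2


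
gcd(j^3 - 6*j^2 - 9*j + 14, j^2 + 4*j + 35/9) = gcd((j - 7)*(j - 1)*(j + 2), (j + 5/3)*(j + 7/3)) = 1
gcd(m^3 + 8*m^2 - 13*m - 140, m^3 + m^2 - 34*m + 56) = m^2 + 3*m - 28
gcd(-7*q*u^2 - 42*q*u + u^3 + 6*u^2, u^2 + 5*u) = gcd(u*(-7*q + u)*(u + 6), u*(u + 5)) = u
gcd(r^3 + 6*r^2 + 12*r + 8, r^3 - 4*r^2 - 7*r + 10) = r + 2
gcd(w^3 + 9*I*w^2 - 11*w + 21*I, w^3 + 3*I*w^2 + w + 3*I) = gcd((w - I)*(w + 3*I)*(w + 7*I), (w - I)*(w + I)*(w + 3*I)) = w^2 + 2*I*w + 3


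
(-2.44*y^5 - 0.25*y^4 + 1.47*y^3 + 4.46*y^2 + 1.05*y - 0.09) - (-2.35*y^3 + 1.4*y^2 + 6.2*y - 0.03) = -2.44*y^5 - 0.25*y^4 + 3.82*y^3 + 3.06*y^2 - 5.15*y - 0.06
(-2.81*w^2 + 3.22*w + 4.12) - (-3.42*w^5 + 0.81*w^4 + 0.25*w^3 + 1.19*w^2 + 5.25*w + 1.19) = 3.42*w^5 - 0.81*w^4 - 0.25*w^3 - 4.0*w^2 - 2.03*w + 2.93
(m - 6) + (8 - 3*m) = 2 - 2*m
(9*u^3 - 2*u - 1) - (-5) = 9*u^3 - 2*u + 4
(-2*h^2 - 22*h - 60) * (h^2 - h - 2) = -2*h^4 - 20*h^3 - 34*h^2 + 104*h + 120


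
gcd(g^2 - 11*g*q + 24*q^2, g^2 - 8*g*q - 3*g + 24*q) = -g + 8*q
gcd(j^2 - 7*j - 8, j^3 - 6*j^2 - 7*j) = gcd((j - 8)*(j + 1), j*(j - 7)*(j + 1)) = j + 1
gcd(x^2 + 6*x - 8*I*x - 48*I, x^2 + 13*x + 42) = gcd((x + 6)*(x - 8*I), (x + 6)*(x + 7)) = x + 6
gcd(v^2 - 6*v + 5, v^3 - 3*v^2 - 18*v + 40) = v - 5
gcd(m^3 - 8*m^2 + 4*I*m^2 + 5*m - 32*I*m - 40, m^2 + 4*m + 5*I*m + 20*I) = m + 5*I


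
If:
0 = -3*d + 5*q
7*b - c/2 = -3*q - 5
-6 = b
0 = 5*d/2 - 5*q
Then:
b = -6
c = -74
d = 0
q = 0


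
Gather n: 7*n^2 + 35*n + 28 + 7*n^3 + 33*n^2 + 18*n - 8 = 7*n^3 + 40*n^2 + 53*n + 20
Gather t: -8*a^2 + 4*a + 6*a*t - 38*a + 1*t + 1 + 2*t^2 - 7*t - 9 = -8*a^2 - 34*a + 2*t^2 + t*(6*a - 6) - 8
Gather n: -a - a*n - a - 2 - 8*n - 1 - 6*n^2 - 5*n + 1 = -2*a - 6*n^2 + n*(-a - 13) - 2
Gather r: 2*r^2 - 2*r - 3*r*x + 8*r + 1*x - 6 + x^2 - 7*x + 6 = 2*r^2 + r*(6 - 3*x) + x^2 - 6*x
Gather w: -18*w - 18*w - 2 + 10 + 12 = 20 - 36*w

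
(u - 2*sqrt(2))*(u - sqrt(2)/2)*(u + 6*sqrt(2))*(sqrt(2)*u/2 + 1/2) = sqrt(2)*u^4/2 + 4*u^3 - 49*sqrt(2)*u^2/4 - 2*u + 6*sqrt(2)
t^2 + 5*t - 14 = (t - 2)*(t + 7)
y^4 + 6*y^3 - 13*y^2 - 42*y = y*(y - 3)*(y + 2)*(y + 7)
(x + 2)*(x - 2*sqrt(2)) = x^2 - 2*sqrt(2)*x + 2*x - 4*sqrt(2)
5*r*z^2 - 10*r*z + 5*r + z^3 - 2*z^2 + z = (5*r + z)*(z - 1)^2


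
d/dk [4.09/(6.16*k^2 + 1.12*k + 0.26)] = (-50.3888*k - 4.5808)/(6.16*k^2 + 1.12*k + 0.26)^2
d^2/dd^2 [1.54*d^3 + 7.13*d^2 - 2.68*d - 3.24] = 9.24*d + 14.26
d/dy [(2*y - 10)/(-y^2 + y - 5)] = 2*y*(y - 10)/(y^4 - 2*y^3 + 11*y^2 - 10*y + 25)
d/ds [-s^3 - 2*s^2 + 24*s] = -3*s^2 - 4*s + 24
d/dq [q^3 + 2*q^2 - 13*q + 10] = 3*q^2 + 4*q - 13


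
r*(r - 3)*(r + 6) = r^3 + 3*r^2 - 18*r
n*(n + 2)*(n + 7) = n^3 + 9*n^2 + 14*n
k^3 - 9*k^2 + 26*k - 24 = (k - 4)*(k - 3)*(k - 2)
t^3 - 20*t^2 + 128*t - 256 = (t - 8)^2*(t - 4)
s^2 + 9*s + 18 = (s + 3)*(s + 6)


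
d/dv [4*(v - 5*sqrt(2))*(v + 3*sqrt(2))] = 8*v - 8*sqrt(2)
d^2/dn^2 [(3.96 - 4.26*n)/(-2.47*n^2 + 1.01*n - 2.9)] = ((28.1676 - 63.1332*n)*(2.47*n^2 - 1.01*n + 2.9) + (4.26*n - 3.96)*(4.94*n - 1.01)*(9.88*n - 2.02))/(2.47*n^2 - 1.01*n + 2.9)^3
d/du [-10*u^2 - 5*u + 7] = -20*u - 5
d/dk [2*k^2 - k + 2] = 4*k - 1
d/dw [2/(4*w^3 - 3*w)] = 6*(1 - 4*w^2)/(w^2*(4*w^2 - 3)^2)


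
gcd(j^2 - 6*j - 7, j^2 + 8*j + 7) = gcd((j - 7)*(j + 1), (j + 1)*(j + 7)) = j + 1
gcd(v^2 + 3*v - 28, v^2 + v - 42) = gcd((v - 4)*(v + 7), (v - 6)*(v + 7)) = v + 7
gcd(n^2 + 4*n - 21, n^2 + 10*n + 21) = n + 7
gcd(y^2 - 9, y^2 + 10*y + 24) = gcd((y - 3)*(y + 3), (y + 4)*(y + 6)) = 1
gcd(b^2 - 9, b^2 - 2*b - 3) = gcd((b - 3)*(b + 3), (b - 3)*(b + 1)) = b - 3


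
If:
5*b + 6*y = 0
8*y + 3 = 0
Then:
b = 9/20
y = -3/8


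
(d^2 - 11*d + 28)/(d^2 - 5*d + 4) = (d - 7)/(d - 1)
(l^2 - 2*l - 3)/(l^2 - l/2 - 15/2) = 2*(l + 1)/(2*l + 5)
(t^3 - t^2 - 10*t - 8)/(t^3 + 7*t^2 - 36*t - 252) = (t^3 - t^2 - 10*t - 8)/(t^3 + 7*t^2 - 36*t - 252)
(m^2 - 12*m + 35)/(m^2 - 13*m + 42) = (m - 5)/(m - 6)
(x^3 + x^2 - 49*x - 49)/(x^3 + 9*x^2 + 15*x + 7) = (x - 7)/(x + 1)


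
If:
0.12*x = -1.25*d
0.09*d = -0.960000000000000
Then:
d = -10.67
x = 111.11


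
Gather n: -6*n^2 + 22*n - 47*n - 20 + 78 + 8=-6*n^2 - 25*n + 66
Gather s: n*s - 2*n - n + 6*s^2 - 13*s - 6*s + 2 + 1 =-3*n + 6*s^2 + s*(n - 19) + 3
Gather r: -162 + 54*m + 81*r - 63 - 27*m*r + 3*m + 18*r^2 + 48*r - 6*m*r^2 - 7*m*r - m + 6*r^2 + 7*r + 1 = 56*m + r^2*(24 - 6*m) + r*(136 - 34*m) - 224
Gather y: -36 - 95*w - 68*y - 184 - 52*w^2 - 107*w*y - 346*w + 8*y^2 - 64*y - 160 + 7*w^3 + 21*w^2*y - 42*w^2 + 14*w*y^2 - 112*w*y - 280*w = 7*w^3 - 94*w^2 - 721*w + y^2*(14*w + 8) + y*(21*w^2 - 219*w - 132) - 380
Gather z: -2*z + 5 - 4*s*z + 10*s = 10*s + z*(-4*s - 2) + 5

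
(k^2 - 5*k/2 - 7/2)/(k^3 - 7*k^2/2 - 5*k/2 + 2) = (2*k - 7)/(2*k^2 - 9*k + 4)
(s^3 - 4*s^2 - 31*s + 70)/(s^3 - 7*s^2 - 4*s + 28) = (s + 5)/(s + 2)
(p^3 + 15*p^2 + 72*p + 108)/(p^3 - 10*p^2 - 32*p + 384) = (p^2 + 9*p + 18)/(p^2 - 16*p + 64)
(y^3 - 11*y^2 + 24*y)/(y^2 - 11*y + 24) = y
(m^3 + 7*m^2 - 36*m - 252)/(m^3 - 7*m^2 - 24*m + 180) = (m^2 + 13*m + 42)/(m^2 - m - 30)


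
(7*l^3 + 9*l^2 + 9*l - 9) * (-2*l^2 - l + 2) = -14*l^5 - 25*l^4 - 13*l^3 + 27*l^2 + 27*l - 18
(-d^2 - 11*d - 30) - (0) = -d^2 - 11*d - 30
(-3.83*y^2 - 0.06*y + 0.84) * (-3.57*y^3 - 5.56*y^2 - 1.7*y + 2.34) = 13.6731*y^5 + 21.509*y^4 + 3.8458*y^3 - 13.5306*y^2 - 1.5684*y + 1.9656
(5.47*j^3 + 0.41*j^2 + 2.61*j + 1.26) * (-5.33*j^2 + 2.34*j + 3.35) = -29.1551*j^5 + 10.6145*j^4 + 5.3726*j^3 + 0.765099999999999*j^2 + 11.6919*j + 4.221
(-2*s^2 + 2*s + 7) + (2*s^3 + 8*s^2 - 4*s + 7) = 2*s^3 + 6*s^2 - 2*s + 14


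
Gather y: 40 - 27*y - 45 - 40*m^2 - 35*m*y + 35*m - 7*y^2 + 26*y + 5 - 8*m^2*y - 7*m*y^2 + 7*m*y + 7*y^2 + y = -40*m^2 - 7*m*y^2 + 35*m + y*(-8*m^2 - 28*m)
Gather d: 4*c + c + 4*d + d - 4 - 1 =5*c + 5*d - 5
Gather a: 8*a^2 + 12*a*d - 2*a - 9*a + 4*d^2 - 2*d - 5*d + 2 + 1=8*a^2 + a*(12*d - 11) + 4*d^2 - 7*d + 3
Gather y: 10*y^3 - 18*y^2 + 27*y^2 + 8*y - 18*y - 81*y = 10*y^3 + 9*y^2 - 91*y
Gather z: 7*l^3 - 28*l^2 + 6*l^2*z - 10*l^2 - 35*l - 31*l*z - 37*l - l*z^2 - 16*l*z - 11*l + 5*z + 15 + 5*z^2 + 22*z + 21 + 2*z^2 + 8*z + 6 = 7*l^3 - 38*l^2 - 83*l + z^2*(7 - l) + z*(6*l^2 - 47*l + 35) + 42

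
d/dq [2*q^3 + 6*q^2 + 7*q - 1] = 6*q^2 + 12*q + 7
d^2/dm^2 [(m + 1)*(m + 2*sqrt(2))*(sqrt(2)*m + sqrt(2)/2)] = sqrt(2)*(6*m + 3 + 4*sqrt(2))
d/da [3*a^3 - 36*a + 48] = 9*a^2 - 36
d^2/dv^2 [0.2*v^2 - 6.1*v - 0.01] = 0.400000000000000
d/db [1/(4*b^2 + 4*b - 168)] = (-2*b - 1)/(4*(b^2 + b - 42)^2)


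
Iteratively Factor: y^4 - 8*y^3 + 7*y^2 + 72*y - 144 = (y + 3)*(y^3 - 11*y^2 + 40*y - 48) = (y - 4)*(y + 3)*(y^2 - 7*y + 12) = (y - 4)*(y - 3)*(y + 3)*(y - 4)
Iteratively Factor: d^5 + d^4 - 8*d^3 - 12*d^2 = (d + 2)*(d^4 - d^3 - 6*d^2) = d*(d + 2)*(d^3 - d^2 - 6*d) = d^2*(d + 2)*(d^2 - d - 6) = d^2*(d - 3)*(d + 2)*(d + 2)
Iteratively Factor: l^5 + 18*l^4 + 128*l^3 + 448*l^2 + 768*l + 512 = (l + 2)*(l^4 + 16*l^3 + 96*l^2 + 256*l + 256) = (l + 2)*(l + 4)*(l^3 + 12*l^2 + 48*l + 64) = (l + 2)*(l + 4)^2*(l^2 + 8*l + 16) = (l + 2)*(l + 4)^3*(l + 4)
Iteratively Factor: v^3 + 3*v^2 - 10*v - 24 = (v - 3)*(v^2 + 6*v + 8) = (v - 3)*(v + 2)*(v + 4)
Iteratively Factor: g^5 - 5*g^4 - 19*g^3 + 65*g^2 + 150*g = (g - 5)*(g^4 - 19*g^2 - 30*g) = (g - 5)*(g + 3)*(g^3 - 3*g^2 - 10*g) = g*(g - 5)*(g + 3)*(g^2 - 3*g - 10) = g*(g - 5)*(g + 2)*(g + 3)*(g - 5)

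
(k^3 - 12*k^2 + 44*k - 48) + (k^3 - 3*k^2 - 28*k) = 2*k^3 - 15*k^2 + 16*k - 48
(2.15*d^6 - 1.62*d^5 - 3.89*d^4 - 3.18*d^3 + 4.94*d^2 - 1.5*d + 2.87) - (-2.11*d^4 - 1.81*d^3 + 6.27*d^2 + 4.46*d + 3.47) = 2.15*d^6 - 1.62*d^5 - 1.78*d^4 - 1.37*d^3 - 1.33*d^2 - 5.96*d - 0.6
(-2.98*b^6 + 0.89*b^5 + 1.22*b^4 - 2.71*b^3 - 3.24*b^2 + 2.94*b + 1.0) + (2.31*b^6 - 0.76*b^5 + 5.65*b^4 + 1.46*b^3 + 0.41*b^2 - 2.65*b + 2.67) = -0.67*b^6 + 0.13*b^5 + 6.87*b^4 - 1.25*b^3 - 2.83*b^2 + 0.29*b + 3.67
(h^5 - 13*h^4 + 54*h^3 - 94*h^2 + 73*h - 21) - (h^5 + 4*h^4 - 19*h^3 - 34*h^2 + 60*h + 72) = -17*h^4 + 73*h^3 - 60*h^2 + 13*h - 93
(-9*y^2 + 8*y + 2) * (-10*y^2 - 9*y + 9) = 90*y^4 + y^3 - 173*y^2 + 54*y + 18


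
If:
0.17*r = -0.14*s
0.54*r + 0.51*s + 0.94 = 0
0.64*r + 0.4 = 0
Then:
No Solution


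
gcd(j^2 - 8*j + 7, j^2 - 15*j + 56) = j - 7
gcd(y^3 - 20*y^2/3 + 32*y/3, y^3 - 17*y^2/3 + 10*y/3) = y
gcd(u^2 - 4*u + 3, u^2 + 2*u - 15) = u - 3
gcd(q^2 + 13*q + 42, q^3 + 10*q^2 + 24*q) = q + 6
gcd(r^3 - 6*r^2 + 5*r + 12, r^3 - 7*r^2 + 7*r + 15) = r^2 - 2*r - 3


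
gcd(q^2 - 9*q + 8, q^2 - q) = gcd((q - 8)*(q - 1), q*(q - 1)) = q - 1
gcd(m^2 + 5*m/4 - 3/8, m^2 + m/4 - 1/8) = m - 1/4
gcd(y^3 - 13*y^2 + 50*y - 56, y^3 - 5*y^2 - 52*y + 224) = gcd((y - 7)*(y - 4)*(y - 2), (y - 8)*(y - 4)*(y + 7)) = y - 4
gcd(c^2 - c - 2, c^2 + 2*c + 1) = c + 1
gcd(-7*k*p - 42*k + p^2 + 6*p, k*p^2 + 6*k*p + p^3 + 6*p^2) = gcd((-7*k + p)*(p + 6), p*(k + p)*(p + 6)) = p + 6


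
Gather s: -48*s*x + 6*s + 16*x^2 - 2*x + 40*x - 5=s*(6 - 48*x) + 16*x^2 + 38*x - 5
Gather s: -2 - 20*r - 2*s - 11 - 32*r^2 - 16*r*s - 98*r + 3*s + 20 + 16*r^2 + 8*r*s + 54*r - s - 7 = -16*r^2 - 8*r*s - 64*r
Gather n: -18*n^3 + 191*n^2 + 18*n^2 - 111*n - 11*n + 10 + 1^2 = -18*n^3 + 209*n^2 - 122*n + 11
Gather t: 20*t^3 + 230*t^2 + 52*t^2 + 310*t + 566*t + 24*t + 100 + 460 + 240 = 20*t^3 + 282*t^2 + 900*t + 800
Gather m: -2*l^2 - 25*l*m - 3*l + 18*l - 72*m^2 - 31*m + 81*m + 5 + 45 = -2*l^2 + 15*l - 72*m^2 + m*(50 - 25*l) + 50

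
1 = 1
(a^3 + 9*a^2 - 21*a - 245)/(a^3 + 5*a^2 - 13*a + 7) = (a^2 + 2*a - 35)/(a^2 - 2*a + 1)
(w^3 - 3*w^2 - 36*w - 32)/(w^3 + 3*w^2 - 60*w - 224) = (w + 1)/(w + 7)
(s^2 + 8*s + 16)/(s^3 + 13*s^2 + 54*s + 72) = (s + 4)/(s^2 + 9*s + 18)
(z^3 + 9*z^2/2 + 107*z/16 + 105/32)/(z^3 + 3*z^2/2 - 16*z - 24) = (z^2 + 3*z + 35/16)/(z^2 - 16)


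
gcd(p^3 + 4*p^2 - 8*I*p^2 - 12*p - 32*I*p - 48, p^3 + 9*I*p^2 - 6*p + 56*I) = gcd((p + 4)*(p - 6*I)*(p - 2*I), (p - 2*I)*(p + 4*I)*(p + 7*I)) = p - 2*I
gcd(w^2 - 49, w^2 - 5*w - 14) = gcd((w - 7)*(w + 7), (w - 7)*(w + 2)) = w - 7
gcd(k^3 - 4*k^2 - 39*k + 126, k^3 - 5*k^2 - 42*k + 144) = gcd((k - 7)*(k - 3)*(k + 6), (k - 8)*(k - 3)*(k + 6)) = k^2 + 3*k - 18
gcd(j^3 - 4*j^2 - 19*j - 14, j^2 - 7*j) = j - 7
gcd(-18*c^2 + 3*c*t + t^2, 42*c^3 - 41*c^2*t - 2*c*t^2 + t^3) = 6*c + t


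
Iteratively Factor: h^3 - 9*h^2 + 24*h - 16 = (h - 4)*(h^2 - 5*h + 4) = (h - 4)^2*(h - 1)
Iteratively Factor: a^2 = (a)*(a)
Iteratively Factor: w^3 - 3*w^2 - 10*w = (w + 2)*(w^2 - 5*w) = w*(w + 2)*(w - 5)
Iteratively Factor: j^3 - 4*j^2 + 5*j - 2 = (j - 1)*(j^2 - 3*j + 2) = (j - 1)^2*(j - 2)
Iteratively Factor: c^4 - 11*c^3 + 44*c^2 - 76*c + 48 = (c - 4)*(c^3 - 7*c^2 + 16*c - 12) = (c - 4)*(c - 2)*(c^2 - 5*c + 6) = (c - 4)*(c - 3)*(c - 2)*(c - 2)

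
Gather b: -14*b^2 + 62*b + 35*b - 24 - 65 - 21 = -14*b^2 + 97*b - 110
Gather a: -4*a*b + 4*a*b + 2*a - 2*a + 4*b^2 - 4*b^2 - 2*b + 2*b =0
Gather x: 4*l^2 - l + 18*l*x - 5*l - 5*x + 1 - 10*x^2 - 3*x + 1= 4*l^2 - 6*l - 10*x^2 + x*(18*l - 8) + 2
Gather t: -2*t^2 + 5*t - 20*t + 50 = -2*t^2 - 15*t + 50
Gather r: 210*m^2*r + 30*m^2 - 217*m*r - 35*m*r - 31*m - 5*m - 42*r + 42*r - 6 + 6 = 30*m^2 - 36*m + r*(210*m^2 - 252*m)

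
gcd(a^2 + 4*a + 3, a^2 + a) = a + 1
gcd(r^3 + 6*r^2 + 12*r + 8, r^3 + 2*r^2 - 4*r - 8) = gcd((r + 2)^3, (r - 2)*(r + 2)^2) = r^2 + 4*r + 4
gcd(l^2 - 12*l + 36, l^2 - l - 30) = l - 6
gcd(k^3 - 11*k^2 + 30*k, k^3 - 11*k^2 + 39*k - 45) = k - 5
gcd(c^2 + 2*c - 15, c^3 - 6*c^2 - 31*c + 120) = c^2 + 2*c - 15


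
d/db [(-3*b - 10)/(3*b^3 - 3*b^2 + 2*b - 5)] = (18*b^3 + 81*b^2 - 60*b + 35)/(9*b^6 - 18*b^5 + 21*b^4 - 42*b^3 + 34*b^2 - 20*b + 25)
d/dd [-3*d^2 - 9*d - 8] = -6*d - 9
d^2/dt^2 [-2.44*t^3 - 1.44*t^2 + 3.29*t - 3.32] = -14.64*t - 2.88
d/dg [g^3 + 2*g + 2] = 3*g^2 + 2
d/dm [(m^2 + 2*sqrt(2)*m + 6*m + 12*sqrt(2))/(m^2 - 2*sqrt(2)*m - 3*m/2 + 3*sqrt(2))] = 2*(-15*m^2 - 8*sqrt(2)*m^2 - 36*sqrt(2)*m + 72*sqrt(2) + 120)/(4*m^4 - 16*sqrt(2)*m^3 - 12*m^3 + 41*m^2 + 48*sqrt(2)*m^2 - 96*m - 36*sqrt(2)*m + 72)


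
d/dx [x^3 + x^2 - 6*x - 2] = 3*x^2 + 2*x - 6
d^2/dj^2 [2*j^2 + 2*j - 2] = 4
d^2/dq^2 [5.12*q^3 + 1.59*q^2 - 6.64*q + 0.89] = 30.72*q + 3.18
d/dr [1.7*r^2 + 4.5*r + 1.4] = 3.4*r + 4.5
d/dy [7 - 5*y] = -5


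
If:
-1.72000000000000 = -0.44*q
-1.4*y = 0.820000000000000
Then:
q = 3.91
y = -0.59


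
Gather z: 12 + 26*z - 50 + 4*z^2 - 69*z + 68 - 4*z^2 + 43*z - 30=0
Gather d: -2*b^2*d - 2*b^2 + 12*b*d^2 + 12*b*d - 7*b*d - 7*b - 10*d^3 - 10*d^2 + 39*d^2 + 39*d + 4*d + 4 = -2*b^2 - 7*b - 10*d^3 + d^2*(12*b + 29) + d*(-2*b^2 + 5*b + 43) + 4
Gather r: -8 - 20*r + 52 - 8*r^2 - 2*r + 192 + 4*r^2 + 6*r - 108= -4*r^2 - 16*r + 128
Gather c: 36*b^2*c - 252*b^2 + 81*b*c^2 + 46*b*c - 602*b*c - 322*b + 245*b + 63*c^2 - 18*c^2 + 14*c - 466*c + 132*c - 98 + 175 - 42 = -252*b^2 - 77*b + c^2*(81*b + 45) + c*(36*b^2 - 556*b - 320) + 35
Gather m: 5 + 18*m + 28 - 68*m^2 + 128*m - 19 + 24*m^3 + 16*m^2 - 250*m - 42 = 24*m^3 - 52*m^2 - 104*m - 28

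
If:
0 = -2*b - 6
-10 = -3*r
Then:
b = -3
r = 10/3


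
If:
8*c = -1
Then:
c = -1/8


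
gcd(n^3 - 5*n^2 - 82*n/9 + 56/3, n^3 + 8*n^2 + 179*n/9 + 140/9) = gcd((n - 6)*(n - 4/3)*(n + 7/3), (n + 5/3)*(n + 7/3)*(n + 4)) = n + 7/3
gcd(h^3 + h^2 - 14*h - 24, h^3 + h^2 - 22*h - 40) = h + 2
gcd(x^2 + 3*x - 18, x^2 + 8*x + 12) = x + 6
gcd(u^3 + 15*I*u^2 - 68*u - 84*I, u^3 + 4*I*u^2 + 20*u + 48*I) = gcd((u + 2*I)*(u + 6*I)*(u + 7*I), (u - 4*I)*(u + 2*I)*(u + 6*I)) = u^2 + 8*I*u - 12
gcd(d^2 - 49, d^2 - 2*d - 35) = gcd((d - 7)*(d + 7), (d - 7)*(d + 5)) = d - 7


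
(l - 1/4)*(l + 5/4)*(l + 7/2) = l^3 + 9*l^2/2 + 51*l/16 - 35/32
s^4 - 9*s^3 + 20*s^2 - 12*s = s*(s - 6)*(s - 2)*(s - 1)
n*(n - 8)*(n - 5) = n^3 - 13*n^2 + 40*n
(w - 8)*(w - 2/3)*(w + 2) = w^3 - 20*w^2/3 - 12*w + 32/3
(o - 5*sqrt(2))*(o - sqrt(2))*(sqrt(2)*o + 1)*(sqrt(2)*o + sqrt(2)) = 2*o^4 - 11*sqrt(2)*o^3 + 2*o^3 - 11*sqrt(2)*o^2 + 8*o^2 + 8*o + 10*sqrt(2)*o + 10*sqrt(2)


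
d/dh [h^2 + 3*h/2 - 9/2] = 2*h + 3/2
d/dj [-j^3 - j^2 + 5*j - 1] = -3*j^2 - 2*j + 5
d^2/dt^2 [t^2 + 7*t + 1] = 2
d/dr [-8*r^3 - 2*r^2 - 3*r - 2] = -24*r^2 - 4*r - 3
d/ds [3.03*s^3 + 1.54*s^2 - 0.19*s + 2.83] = 9.09*s^2 + 3.08*s - 0.19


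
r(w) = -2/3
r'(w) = 0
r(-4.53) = -0.67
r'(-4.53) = 0.00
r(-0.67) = -0.67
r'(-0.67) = 0.00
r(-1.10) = -0.67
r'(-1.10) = 0.00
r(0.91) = -0.67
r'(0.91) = 0.00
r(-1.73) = -0.67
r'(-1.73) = 0.00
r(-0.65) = -0.67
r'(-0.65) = 0.00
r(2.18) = -0.67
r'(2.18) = 0.00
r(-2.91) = -0.67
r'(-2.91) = 0.00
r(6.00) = -0.67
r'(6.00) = 0.00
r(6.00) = -0.67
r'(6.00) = 0.00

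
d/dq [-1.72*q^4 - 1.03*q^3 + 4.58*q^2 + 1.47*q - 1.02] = -6.88*q^3 - 3.09*q^2 + 9.16*q + 1.47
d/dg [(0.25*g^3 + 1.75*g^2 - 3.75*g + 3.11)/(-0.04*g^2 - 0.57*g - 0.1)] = (-0.01*g^4 - 0.285*g^3 - 1.2225*g^2 - 0.1012*g + 2.1477)/(0.0016*g^4 + 0.0456*g^3 + 0.3329*g^2 + 0.114*g + 0.01)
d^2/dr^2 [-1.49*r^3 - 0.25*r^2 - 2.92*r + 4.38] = -8.94*r - 0.5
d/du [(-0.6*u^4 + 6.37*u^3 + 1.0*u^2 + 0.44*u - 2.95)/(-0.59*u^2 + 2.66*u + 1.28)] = (0.708*u^5 - 8.5463*u^4 + 30.8164*u^3 + 27.3804*u^2 - 0.920999999999999*u + 8.4102)/(0.3481*u^4 - 3.1388*u^3 + 5.5652*u^2 + 6.8096*u + 1.6384)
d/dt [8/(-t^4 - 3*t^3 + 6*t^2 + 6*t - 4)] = 8*(4*t^3 + 9*t^2 - 12*t - 6)/(t^4 + 3*t^3 - 6*t^2 - 6*t + 4)^2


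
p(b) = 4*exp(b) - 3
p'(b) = 4*exp(b)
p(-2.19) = -2.55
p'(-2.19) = 0.45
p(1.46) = 14.22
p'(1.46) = 17.22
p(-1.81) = -2.35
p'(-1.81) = 0.65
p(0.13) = 1.56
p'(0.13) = 4.56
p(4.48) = 349.94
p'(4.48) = 352.94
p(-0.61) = -0.83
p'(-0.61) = 2.17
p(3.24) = 99.13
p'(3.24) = 102.13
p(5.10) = 653.09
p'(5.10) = 656.09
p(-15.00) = -3.00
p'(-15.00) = 0.00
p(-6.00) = -2.99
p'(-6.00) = 0.01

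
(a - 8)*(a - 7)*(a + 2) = a^3 - 13*a^2 + 26*a + 112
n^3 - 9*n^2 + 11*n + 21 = (n - 7)*(n - 3)*(n + 1)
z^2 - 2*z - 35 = (z - 7)*(z + 5)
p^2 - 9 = (p - 3)*(p + 3)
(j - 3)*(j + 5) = j^2 + 2*j - 15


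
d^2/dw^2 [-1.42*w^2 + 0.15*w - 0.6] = -2.84000000000000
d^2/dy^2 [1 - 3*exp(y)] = -3*exp(y)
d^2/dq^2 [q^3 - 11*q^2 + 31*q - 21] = 6*q - 22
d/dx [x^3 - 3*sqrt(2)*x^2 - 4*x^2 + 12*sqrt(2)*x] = 3*x^2 - 6*sqrt(2)*x - 8*x + 12*sqrt(2)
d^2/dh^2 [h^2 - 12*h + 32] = 2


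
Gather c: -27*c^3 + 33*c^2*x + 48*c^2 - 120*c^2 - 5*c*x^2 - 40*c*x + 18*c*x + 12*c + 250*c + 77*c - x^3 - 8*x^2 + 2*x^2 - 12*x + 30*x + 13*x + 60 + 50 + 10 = -27*c^3 + c^2*(33*x - 72) + c*(-5*x^2 - 22*x + 339) - x^3 - 6*x^2 + 31*x + 120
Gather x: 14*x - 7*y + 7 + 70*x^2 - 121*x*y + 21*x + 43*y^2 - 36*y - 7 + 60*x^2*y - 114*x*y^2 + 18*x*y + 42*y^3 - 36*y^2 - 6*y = x^2*(60*y + 70) + x*(-114*y^2 - 103*y + 35) + 42*y^3 + 7*y^2 - 49*y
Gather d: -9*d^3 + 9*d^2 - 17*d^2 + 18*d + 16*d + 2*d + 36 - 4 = -9*d^3 - 8*d^2 + 36*d + 32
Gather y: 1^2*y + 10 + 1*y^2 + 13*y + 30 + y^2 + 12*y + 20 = 2*y^2 + 26*y + 60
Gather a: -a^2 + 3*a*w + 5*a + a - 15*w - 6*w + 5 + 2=-a^2 + a*(3*w + 6) - 21*w + 7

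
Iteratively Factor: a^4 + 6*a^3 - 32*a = (a)*(a^3 + 6*a^2 - 32) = a*(a + 4)*(a^2 + 2*a - 8) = a*(a + 4)^2*(a - 2)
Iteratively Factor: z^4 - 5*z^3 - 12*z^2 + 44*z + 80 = (z - 5)*(z^3 - 12*z - 16) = (z - 5)*(z + 2)*(z^2 - 2*z - 8) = (z - 5)*(z + 2)^2*(z - 4)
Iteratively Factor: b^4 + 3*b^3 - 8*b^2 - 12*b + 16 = (b - 2)*(b^3 + 5*b^2 + 2*b - 8) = (b - 2)*(b + 2)*(b^2 + 3*b - 4) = (b - 2)*(b + 2)*(b + 4)*(b - 1)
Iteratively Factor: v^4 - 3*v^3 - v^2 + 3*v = (v - 1)*(v^3 - 2*v^2 - 3*v) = (v - 1)*(v + 1)*(v^2 - 3*v) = (v - 3)*(v - 1)*(v + 1)*(v)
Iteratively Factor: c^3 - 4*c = (c)*(c^2 - 4) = c*(c + 2)*(c - 2)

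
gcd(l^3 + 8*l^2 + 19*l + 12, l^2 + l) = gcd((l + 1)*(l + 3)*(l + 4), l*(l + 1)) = l + 1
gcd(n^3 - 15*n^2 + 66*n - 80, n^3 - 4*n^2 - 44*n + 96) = n^2 - 10*n + 16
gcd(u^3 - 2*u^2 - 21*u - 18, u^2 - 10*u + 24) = u - 6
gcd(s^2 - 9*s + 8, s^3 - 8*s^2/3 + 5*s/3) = s - 1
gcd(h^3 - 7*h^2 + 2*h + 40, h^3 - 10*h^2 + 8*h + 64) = h^2 - 2*h - 8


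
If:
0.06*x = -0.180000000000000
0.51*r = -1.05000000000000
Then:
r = -2.06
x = -3.00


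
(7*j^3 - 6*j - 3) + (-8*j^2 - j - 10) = 7*j^3 - 8*j^2 - 7*j - 13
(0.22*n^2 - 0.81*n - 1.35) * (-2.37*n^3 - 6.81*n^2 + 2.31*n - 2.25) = -0.5214*n^5 + 0.4215*n^4 + 9.2238*n^3 + 6.8274*n^2 - 1.296*n + 3.0375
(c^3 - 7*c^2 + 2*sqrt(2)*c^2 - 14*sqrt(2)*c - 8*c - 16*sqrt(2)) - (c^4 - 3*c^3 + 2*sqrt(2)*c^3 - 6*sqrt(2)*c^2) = -c^4 - 2*sqrt(2)*c^3 + 4*c^3 - 7*c^2 + 8*sqrt(2)*c^2 - 14*sqrt(2)*c - 8*c - 16*sqrt(2)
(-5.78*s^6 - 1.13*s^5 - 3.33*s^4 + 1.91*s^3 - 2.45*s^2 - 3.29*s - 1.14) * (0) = 0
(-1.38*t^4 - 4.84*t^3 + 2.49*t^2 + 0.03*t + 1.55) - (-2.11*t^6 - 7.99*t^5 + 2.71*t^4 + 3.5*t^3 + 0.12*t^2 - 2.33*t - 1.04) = 2.11*t^6 + 7.99*t^5 - 4.09*t^4 - 8.34*t^3 + 2.37*t^2 + 2.36*t + 2.59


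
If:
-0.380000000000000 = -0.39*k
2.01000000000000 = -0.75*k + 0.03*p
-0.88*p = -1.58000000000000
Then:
No Solution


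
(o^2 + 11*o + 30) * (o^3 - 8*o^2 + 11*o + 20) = o^5 + 3*o^4 - 47*o^3 - 99*o^2 + 550*o + 600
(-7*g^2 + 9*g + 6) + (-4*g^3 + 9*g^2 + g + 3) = -4*g^3 + 2*g^2 + 10*g + 9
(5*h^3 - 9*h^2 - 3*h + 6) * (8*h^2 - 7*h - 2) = 40*h^5 - 107*h^4 + 29*h^3 + 87*h^2 - 36*h - 12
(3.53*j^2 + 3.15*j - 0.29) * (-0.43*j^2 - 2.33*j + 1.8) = -1.5179*j^4 - 9.5794*j^3 - 0.8608*j^2 + 6.3457*j - 0.522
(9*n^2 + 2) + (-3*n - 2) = 9*n^2 - 3*n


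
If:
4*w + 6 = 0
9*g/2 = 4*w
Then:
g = -4/3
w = -3/2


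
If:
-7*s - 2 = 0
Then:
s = -2/7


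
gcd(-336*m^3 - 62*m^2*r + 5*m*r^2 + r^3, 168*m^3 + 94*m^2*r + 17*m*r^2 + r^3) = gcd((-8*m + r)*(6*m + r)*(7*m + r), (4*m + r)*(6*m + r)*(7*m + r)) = 42*m^2 + 13*m*r + r^2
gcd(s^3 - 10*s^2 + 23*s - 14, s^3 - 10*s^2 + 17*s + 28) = s - 7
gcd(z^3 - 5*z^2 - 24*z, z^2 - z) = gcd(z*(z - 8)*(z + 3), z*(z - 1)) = z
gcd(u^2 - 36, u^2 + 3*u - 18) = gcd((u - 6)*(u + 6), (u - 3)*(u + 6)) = u + 6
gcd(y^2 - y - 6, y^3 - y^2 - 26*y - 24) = 1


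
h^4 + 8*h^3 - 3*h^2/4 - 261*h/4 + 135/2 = (h - 3/2)^2*(h + 5)*(h + 6)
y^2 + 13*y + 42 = (y + 6)*(y + 7)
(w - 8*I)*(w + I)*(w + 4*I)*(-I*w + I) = -I*w^4 - 3*w^3 + I*w^3 + 3*w^2 - 36*I*w^2 + 32*w + 36*I*w - 32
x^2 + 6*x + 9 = (x + 3)^2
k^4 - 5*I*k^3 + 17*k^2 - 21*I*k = k*(k - 7*I)*(k - I)*(k + 3*I)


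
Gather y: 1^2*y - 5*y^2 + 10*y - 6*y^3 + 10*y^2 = -6*y^3 + 5*y^2 + 11*y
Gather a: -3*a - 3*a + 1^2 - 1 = -6*a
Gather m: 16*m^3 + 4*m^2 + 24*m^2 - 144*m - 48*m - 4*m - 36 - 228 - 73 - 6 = 16*m^3 + 28*m^2 - 196*m - 343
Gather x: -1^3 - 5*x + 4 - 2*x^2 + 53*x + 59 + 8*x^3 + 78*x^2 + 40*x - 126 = 8*x^3 + 76*x^2 + 88*x - 64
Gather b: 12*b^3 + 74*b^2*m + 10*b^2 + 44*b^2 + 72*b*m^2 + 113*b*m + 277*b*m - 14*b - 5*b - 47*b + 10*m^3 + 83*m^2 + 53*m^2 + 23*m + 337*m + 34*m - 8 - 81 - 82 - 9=12*b^3 + b^2*(74*m + 54) + b*(72*m^2 + 390*m - 66) + 10*m^3 + 136*m^2 + 394*m - 180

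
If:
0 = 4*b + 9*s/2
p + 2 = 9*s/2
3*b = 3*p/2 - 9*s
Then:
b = -3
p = 10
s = 8/3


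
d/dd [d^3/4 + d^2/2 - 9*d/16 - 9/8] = 3*d^2/4 + d - 9/16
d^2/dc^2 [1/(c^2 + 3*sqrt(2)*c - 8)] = 2*(-c^2 - 3*sqrt(2)*c + (2*c + 3*sqrt(2))^2 + 8)/(c^2 + 3*sqrt(2)*c - 8)^3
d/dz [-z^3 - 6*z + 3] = -3*z^2 - 6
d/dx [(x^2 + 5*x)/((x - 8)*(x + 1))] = 4*(-3*x^2 - 4*x - 10)/(x^4 - 14*x^3 + 33*x^2 + 112*x + 64)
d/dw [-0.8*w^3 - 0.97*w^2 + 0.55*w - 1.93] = -2.4*w^2 - 1.94*w + 0.55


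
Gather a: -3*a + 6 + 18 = 24 - 3*a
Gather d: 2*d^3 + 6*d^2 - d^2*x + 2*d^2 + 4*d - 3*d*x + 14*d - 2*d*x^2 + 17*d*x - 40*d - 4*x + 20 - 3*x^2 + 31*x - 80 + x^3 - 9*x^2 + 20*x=2*d^3 + d^2*(8 - x) + d*(-2*x^2 + 14*x - 22) + x^3 - 12*x^2 + 47*x - 60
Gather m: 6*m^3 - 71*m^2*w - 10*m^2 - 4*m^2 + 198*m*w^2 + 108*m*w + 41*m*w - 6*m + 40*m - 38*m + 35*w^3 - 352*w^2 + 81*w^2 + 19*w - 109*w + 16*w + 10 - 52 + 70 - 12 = 6*m^3 + m^2*(-71*w - 14) + m*(198*w^2 + 149*w - 4) + 35*w^3 - 271*w^2 - 74*w + 16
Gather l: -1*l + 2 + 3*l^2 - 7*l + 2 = 3*l^2 - 8*l + 4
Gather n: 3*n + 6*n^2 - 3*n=6*n^2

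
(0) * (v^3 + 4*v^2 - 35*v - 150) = 0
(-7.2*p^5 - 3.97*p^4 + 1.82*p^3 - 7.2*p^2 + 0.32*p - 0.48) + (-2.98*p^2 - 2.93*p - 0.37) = -7.2*p^5 - 3.97*p^4 + 1.82*p^3 - 10.18*p^2 - 2.61*p - 0.85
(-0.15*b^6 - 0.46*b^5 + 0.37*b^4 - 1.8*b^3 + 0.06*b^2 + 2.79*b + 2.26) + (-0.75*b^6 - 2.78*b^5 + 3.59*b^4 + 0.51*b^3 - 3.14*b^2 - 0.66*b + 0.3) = -0.9*b^6 - 3.24*b^5 + 3.96*b^4 - 1.29*b^3 - 3.08*b^2 + 2.13*b + 2.56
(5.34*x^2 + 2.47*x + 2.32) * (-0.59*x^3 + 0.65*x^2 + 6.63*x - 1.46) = -3.1506*x^5 + 2.0137*x^4 + 35.6409*x^3 + 10.0877*x^2 + 11.7754*x - 3.3872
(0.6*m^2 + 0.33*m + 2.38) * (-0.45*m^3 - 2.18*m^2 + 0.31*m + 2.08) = -0.27*m^5 - 1.4565*m^4 - 1.6044*m^3 - 3.8381*m^2 + 1.4242*m + 4.9504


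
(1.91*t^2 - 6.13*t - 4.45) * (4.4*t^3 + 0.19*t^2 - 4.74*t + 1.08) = 8.404*t^5 - 26.6091*t^4 - 29.7981*t^3 + 30.2735*t^2 + 14.4726*t - 4.806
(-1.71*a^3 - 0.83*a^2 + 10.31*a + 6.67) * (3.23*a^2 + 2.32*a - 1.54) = -5.5233*a^5 - 6.6481*a^4 + 34.0091*a^3 + 46.7415*a^2 - 0.403000000000002*a - 10.2718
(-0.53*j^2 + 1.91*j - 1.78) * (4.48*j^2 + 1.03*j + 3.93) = -2.3744*j^4 + 8.0109*j^3 - 8.09*j^2 + 5.6729*j - 6.9954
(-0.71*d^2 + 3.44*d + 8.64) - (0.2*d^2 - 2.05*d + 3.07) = -0.91*d^2 + 5.49*d + 5.57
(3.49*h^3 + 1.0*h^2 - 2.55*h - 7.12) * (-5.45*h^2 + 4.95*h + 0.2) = -19.0205*h^5 + 11.8255*h^4 + 19.5455*h^3 + 26.3815*h^2 - 35.754*h - 1.424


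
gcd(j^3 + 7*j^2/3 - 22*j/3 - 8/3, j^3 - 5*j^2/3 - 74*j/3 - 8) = j^2 + 13*j/3 + 4/3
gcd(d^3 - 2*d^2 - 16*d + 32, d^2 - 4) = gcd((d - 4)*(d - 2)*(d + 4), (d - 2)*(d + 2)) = d - 2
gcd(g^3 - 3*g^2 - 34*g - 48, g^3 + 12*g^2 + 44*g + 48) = g + 2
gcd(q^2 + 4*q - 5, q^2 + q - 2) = q - 1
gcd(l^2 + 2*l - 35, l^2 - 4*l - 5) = l - 5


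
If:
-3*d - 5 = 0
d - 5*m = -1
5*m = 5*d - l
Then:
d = -5/3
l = -23/3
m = -2/15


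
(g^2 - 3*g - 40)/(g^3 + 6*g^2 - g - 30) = (g - 8)/(g^2 + g - 6)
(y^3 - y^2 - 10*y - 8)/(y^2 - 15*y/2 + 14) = 2*(y^2 + 3*y + 2)/(2*y - 7)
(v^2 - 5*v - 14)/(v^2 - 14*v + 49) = (v + 2)/(v - 7)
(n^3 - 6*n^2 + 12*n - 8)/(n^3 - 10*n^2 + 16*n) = (n^2 - 4*n + 4)/(n*(n - 8))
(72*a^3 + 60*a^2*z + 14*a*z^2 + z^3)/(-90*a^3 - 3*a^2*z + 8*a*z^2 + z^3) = (12*a^2 + 8*a*z + z^2)/(-15*a^2 + 2*a*z + z^2)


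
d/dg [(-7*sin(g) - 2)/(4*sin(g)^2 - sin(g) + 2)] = (28*sin(g)^2 + 16*sin(g) - 16)*cos(g)/(4*sin(g)^2 - sin(g) + 2)^2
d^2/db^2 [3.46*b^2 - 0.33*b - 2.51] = 6.92000000000000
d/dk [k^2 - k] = 2*k - 1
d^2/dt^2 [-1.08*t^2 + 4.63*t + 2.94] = -2.16000000000000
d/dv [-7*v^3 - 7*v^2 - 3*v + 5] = -21*v^2 - 14*v - 3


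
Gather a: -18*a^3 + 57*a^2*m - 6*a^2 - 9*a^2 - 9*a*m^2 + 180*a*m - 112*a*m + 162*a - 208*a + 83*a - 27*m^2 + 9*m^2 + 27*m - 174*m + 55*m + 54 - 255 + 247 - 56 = -18*a^3 + a^2*(57*m - 15) + a*(-9*m^2 + 68*m + 37) - 18*m^2 - 92*m - 10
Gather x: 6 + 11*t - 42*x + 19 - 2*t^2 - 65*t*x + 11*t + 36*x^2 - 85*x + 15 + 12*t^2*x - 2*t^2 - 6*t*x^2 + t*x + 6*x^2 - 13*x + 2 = -4*t^2 + 22*t + x^2*(42 - 6*t) + x*(12*t^2 - 64*t - 140) + 42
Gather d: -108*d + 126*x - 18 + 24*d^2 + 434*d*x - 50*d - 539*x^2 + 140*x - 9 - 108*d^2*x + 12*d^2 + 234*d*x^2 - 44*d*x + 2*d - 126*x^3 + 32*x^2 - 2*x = d^2*(36 - 108*x) + d*(234*x^2 + 390*x - 156) - 126*x^3 - 507*x^2 + 264*x - 27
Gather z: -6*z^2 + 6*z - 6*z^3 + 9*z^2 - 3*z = -6*z^3 + 3*z^2 + 3*z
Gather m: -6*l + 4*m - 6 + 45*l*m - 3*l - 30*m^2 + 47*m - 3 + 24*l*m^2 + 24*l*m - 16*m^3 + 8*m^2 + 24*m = -9*l - 16*m^3 + m^2*(24*l - 22) + m*(69*l + 75) - 9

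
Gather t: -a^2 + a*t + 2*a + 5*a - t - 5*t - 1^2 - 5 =-a^2 + 7*a + t*(a - 6) - 6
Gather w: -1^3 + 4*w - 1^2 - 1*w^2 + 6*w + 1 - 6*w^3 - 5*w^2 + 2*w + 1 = -6*w^3 - 6*w^2 + 12*w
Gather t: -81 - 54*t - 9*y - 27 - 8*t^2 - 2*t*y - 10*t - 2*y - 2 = -8*t^2 + t*(-2*y - 64) - 11*y - 110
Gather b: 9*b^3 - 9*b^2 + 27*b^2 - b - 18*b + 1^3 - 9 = 9*b^3 + 18*b^2 - 19*b - 8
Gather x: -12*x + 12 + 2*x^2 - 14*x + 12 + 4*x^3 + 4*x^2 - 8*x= 4*x^3 + 6*x^2 - 34*x + 24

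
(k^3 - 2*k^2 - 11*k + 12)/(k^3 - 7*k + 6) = (k - 4)/(k - 2)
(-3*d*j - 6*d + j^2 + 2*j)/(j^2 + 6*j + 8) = (-3*d + j)/(j + 4)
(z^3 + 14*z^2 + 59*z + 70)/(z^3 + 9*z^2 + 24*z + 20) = (z + 7)/(z + 2)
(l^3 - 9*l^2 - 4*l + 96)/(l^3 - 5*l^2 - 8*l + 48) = (l - 8)/(l - 4)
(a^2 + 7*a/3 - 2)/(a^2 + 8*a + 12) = (a^2 + 7*a/3 - 2)/(a^2 + 8*a + 12)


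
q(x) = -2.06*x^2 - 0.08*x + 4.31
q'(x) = -4.12*x - 0.08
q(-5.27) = -52.48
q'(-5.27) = 21.63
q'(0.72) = -3.05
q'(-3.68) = 15.08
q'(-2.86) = 11.70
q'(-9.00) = 37.00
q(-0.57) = 3.69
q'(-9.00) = 37.00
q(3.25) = -17.71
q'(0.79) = -3.33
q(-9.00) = -161.83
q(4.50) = -37.76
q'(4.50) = -18.62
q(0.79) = 2.96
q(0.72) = 3.18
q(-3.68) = -23.29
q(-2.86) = -12.31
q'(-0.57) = 2.27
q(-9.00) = -161.83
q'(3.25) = -13.47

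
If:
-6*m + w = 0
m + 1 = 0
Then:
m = -1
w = -6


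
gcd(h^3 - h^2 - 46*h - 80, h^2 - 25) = h + 5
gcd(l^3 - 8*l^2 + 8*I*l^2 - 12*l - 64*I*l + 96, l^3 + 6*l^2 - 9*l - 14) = 1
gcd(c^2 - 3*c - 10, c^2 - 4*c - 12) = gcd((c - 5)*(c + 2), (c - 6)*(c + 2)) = c + 2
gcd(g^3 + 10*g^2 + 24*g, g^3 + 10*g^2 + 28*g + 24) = g + 6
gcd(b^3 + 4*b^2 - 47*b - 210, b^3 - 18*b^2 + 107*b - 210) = b - 7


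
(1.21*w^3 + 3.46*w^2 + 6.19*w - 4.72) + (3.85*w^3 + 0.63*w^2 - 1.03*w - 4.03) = 5.06*w^3 + 4.09*w^2 + 5.16*w - 8.75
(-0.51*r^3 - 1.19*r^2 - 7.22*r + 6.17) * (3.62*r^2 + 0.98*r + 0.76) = -1.8462*r^5 - 4.8076*r^4 - 27.6902*r^3 + 14.3554*r^2 + 0.5594*r + 4.6892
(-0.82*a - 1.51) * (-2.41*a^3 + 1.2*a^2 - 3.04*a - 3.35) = 1.9762*a^4 + 2.6551*a^3 + 0.6808*a^2 + 7.3374*a + 5.0585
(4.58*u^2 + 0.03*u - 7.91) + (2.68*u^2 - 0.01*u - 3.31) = 7.26*u^2 + 0.02*u - 11.22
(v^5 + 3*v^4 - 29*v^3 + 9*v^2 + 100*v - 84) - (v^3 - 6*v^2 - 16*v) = v^5 + 3*v^4 - 30*v^3 + 15*v^2 + 116*v - 84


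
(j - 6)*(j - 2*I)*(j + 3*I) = j^3 - 6*j^2 + I*j^2 + 6*j - 6*I*j - 36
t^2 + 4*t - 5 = (t - 1)*(t + 5)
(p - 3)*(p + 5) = p^2 + 2*p - 15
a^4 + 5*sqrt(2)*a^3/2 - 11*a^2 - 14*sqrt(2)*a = a*(a - 2*sqrt(2))*(a + sqrt(2))*(a + 7*sqrt(2)/2)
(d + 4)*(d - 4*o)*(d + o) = d^3 - 3*d^2*o + 4*d^2 - 4*d*o^2 - 12*d*o - 16*o^2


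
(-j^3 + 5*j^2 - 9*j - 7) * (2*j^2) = -2*j^5 + 10*j^4 - 18*j^3 - 14*j^2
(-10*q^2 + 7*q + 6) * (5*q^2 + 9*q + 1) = -50*q^4 - 55*q^3 + 83*q^2 + 61*q + 6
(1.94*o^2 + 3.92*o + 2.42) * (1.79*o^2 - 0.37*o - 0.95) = 3.4726*o^4 + 6.299*o^3 + 1.0384*o^2 - 4.6194*o - 2.299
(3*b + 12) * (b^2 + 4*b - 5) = 3*b^3 + 24*b^2 + 33*b - 60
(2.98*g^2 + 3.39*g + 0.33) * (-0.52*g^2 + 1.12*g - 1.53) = -1.5496*g^4 + 1.5748*g^3 - 0.934199999999999*g^2 - 4.8171*g - 0.5049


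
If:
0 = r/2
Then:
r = 0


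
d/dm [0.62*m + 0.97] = 0.620000000000000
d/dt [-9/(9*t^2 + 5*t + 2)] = 9*(18*t + 5)/(9*t^2 + 5*t + 2)^2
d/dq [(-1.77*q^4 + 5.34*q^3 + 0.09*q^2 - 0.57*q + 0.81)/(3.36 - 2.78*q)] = (14.7618*q^4 - 53.4792*q^3 + 53.577*q^2 + 0.6048*q + 0.3366)/(7.7284*q^2 - 18.6816*q + 11.2896)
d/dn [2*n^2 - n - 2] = 4*n - 1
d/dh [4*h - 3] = 4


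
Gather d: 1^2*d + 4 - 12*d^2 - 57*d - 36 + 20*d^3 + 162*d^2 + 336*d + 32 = 20*d^3 + 150*d^2 + 280*d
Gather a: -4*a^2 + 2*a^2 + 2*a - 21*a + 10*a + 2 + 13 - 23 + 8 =-2*a^2 - 9*a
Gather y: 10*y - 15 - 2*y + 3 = 8*y - 12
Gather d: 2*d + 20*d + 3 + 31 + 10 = 22*d + 44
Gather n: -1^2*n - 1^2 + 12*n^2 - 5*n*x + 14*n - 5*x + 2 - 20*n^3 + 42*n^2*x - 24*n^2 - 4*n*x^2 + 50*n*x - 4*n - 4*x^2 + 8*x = -20*n^3 + n^2*(42*x - 12) + n*(-4*x^2 + 45*x + 9) - 4*x^2 + 3*x + 1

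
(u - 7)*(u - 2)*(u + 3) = u^3 - 6*u^2 - 13*u + 42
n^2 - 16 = (n - 4)*(n + 4)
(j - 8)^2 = j^2 - 16*j + 64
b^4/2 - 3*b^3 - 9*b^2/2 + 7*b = b*(b/2 + 1)*(b - 7)*(b - 1)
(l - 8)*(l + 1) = l^2 - 7*l - 8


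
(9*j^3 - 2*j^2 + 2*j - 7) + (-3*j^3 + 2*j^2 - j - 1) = 6*j^3 + j - 8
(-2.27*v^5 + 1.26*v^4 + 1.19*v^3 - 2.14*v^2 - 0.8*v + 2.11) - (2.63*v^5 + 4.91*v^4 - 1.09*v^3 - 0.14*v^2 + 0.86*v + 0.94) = -4.9*v^5 - 3.65*v^4 + 2.28*v^3 - 2.0*v^2 - 1.66*v + 1.17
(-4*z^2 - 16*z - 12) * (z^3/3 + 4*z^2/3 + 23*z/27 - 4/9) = -4*z^5/3 - 32*z^4/3 - 776*z^3/27 - 752*z^2/27 - 28*z/9 + 16/3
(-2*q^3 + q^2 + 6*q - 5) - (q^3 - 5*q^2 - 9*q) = -3*q^3 + 6*q^2 + 15*q - 5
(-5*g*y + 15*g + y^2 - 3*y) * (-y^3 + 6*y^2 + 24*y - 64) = 5*g*y^4 - 45*g*y^3 - 30*g*y^2 + 680*g*y - 960*g - y^5 + 9*y^4 + 6*y^3 - 136*y^2 + 192*y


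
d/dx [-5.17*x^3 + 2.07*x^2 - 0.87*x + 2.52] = -15.51*x^2 + 4.14*x - 0.87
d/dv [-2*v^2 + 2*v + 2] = 2 - 4*v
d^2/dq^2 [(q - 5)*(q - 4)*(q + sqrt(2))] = 6*q - 18 + 2*sqrt(2)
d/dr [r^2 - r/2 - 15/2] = 2*r - 1/2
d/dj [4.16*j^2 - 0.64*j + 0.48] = 8.32*j - 0.64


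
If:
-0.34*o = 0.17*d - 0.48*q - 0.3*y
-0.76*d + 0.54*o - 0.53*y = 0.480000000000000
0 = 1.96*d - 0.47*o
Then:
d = 0.355248146035368*y + 0.321734169994295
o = 1.48146035367941*y + 1.34169994295493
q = 0.550184802243773*y + 1.06431831146606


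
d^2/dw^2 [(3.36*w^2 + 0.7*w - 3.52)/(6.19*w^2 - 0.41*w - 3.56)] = (70.697228*w^3 - 364.982208*w^2 + 146.153328*w - 73.196528)/(237.176659*w^6 - 47.128803*w^5 - 406.094331*w^4 + 54.140623*w^3 + 233.553444*w^2 - 15.588528*w - 45.118016)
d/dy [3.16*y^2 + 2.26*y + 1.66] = 6.32*y + 2.26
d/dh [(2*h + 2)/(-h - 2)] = -2/(h + 2)^2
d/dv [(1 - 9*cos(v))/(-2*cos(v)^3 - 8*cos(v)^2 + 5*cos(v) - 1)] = (36*cos(v)^3 + 66*cos(v)^2 - 16*cos(v) - 4)*sin(v)/(2*cos(v)^3 + 8*cos(v)^2 - 5*cos(v) + 1)^2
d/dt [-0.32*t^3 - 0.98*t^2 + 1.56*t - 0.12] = -0.96*t^2 - 1.96*t + 1.56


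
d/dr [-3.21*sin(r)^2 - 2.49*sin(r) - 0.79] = -(6.42*sin(r) + 2.49)*cos(r)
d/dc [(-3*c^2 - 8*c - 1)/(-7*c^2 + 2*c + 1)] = 2*(-31*c^2 - 10*c - 3)/(49*c^4 - 28*c^3 - 10*c^2 + 4*c + 1)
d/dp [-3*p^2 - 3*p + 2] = -6*p - 3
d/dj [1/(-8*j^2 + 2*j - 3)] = 2*(8*j - 1)/(8*j^2 - 2*j + 3)^2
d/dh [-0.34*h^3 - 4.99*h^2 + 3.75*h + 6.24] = -1.02*h^2 - 9.98*h + 3.75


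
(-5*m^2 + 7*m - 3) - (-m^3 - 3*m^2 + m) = m^3 - 2*m^2 + 6*m - 3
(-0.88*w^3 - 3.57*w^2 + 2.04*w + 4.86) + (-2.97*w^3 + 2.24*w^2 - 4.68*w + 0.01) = -3.85*w^3 - 1.33*w^2 - 2.64*w + 4.87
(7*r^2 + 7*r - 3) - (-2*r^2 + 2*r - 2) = 9*r^2 + 5*r - 1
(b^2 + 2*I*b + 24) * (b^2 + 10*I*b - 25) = b^4 + 12*I*b^3 - 21*b^2 + 190*I*b - 600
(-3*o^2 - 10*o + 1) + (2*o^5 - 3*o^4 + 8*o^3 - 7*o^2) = 2*o^5 - 3*o^4 + 8*o^3 - 10*o^2 - 10*o + 1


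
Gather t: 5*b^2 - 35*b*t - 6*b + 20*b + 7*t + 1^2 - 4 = 5*b^2 + 14*b + t*(7 - 35*b) - 3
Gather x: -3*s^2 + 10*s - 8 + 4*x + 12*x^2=-3*s^2 + 10*s + 12*x^2 + 4*x - 8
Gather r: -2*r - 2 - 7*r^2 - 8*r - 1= -7*r^2 - 10*r - 3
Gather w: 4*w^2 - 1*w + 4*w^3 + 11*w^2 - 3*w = 4*w^3 + 15*w^2 - 4*w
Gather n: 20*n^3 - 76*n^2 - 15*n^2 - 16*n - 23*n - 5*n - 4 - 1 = 20*n^3 - 91*n^2 - 44*n - 5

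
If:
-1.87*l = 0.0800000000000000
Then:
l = -0.04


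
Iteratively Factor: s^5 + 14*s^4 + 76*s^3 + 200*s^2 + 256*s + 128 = (s + 2)*(s^4 + 12*s^3 + 52*s^2 + 96*s + 64) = (s + 2)^2*(s^3 + 10*s^2 + 32*s + 32) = (s + 2)^2*(s + 4)*(s^2 + 6*s + 8) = (s + 2)^3*(s + 4)*(s + 4)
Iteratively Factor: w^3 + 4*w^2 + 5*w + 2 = (w + 1)*(w^2 + 3*w + 2) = (w + 1)*(w + 2)*(w + 1)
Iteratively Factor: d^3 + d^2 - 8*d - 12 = (d + 2)*(d^2 - d - 6) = (d + 2)^2*(d - 3)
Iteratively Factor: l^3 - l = (l + 1)*(l^2 - l) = l*(l + 1)*(l - 1)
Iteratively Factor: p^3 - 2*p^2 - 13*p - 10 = (p + 2)*(p^2 - 4*p - 5) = (p - 5)*(p + 2)*(p + 1)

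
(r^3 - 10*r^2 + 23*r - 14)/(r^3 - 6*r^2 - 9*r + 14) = (r - 2)/(r + 2)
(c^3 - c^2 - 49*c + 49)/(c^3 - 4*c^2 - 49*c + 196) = (c - 1)/(c - 4)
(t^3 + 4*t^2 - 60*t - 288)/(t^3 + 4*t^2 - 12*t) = (t^2 - 2*t - 48)/(t*(t - 2))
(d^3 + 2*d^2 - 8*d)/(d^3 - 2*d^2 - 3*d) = (-d^2 - 2*d + 8)/(-d^2 + 2*d + 3)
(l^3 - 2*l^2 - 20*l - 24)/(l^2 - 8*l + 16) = (l^3 - 2*l^2 - 20*l - 24)/(l^2 - 8*l + 16)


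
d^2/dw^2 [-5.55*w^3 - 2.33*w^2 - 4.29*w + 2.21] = -33.3*w - 4.66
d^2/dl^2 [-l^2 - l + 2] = -2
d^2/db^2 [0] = 0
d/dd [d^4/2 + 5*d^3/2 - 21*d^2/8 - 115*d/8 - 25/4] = 2*d^3 + 15*d^2/2 - 21*d/4 - 115/8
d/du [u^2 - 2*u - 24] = 2*u - 2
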